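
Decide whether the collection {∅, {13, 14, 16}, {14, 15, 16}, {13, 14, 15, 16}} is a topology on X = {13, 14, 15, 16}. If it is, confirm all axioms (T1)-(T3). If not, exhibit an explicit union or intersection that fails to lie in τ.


τ is NOT a topology on X.

Axiom (T1): ∅ ∈ τ? Yes; X ∈ τ? Yes.
Axiom (T2/T3): check pairwise unions and intersections of members of τ.
Counterexample for (T3): {13, 14, 16} ∩ {14, 15, 16} = {14, 16} ∉ τ. Therefore τ is NOT a topology.


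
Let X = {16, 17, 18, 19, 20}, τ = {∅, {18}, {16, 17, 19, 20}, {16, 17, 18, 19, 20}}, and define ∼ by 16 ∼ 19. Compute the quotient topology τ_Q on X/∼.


X/∼ = {[16=19], [17], [18], [20]}; |τ_Q| = 4.

Equivalence classes: [16=19], [17], [18], [20].
Quotient map π: X → X/∼ sends 16 ↦ [16=19], 17 ↦ [17], 18 ↦ [18], 19 ↦ [16=19], 20 ↦ [20].
For each subset V ⊆ X/∼, compute π^{-1}(V) ⊆ X and check whether π^{-1}(V) ∈ τ. V is open in τ_Q iff π^{-1}(V) ∈ τ.
  V = {}: π^{-1}(V) = ∅ ∈ τ ✓.
  V = {[16=19]}: π^{-1}(V) = {16, 19} ∉ τ ✗.
  V = {[17]}: π^{-1}(V) = {17} ∉ τ ✗.
  V = {[16=19], [17]}: π^{-1}(V) = {16, 17, 19} ∉ τ ✗.
  V = {[18]}: π^{-1}(V) = {18} ∈ τ ✓.
  V = {[16=19], [18]}: π^{-1}(V) = {16, 18, 19} ∉ τ ✗.
  V = {[17], [18]}: π^{-1}(V) = {17, 18} ∉ τ ✗.
  V = {[16=19], [17], [18]}: π^{-1}(V) = {16, 17, 18, 19} ∉ τ ✗.
  V = {[20]}: π^{-1}(V) = {20} ∉ τ ✗.
  V = {[16=19], [20]}: π^{-1}(V) = {16, 19, 20} ∉ τ ✗.
  V = {[17], [20]}: π^{-1}(V) = {17, 20} ∉ τ ✗.
  V = {[16=19], [17], [20]}: π^{-1}(V) = {16, 17, 19, 20} ∈ τ ✓.
  V = {[18], [20]}: π^{-1}(V) = {18, 20} ∉ τ ✗.
  V = {[16=19], [18], [20]}: π^{-1}(V) = {16, 18, 19, 20} ∉ τ ✗.
  V = {[17], [18], [20]}: π^{-1}(V) = {17, 18, 20} ∉ τ ✗.
  V = {[16=19], [17], [18], [20]}: π^{-1}(V) = {16, 17, 18, 19, 20} ∈ τ ✓.
Open sets in the quotient: τ_Q = {{}, {[18]}, {[16=19], [17], [20]}, {[16=19], [17], [18], [20]}} (4 elements).


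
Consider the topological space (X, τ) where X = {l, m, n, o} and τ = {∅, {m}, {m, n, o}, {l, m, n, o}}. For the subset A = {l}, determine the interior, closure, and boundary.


int(A) = ∅, cl(A) = {l}, ∂A = {l}.

Closed sets in (X, τ) are complements of opens:
  closed(X, τ) = {∅, {l}, {l, n, o}, {l, m, n, o}}.
int(A) = ⋃ {U ∈ τ : U ⊆ A}. Opens contained in A: ∅.
Taking the union of these: int(A) = ∅.
cl(A) = ⋂ {C closed : A ⊆ C}. Closed sets containing A: {l}, {l, n, o}, {l, m, n, o}.
Intersecting these: cl(A) = {l}.
∂A = cl(A) ∖ int(A) = {l} ∖ ∅ = {l}.


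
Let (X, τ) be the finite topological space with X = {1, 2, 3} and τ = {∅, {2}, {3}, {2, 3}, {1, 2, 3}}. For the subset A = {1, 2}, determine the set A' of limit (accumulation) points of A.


A' = {1}

For each x ∈ X, list the open sets U ∈ τ with x ∈ U, then check whether U ∩ (A ∖ {x}) ≠ ∅ for every such U.
  x = 1: opens ∋ x are {1, 2, 3}; each meets A ∖ {1}, so x IS a limit point.
  x = 2: open {2} ∋ x has {2} ∩ (A ∖ {2}) = ∅, so x is NOT a limit point.
  x = 3: open {3} ∋ x has {3} ∩ (A ∖ {3}) = ∅, so x is NOT a limit point.
Collecting: A' = {1}.


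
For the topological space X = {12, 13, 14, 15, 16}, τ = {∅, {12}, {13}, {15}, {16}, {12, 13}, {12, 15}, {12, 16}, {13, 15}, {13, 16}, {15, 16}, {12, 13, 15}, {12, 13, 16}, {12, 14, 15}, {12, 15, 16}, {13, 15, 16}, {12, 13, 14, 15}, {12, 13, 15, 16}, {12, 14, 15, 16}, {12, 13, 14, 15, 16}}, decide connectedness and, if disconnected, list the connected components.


(X, τ) is disconnected; components = [{13}, {16}, {12, 14, 15}].

Find clopen sets (U ∈ τ with X ∖ U ∈ τ):
  U = ∅, X ∖ U = {12, 13, 14, 15, 16} — both open, so U is clopen.
  U = {13}, X ∖ U = {12, 14, 15, 16} — both open, so U is clopen.
  U = {16}, X ∖ U = {12, 13, 14, 15} — both open, so U is clopen.
  U = {13, 16}, X ∖ U = {12, 14, 15} — both open, so U is clopen.
  U = {12, 14, 15}, X ∖ U = {13, 16} — both open, so U is clopen.
  U = {12, 13, 14, 15}, X ∖ U = {16} — both open, so U is clopen.
  U = {12, 14, 15, 16}, X ∖ U = {13} — both open, so U is clopen.
  U = {12, 13, 14, 15, 16}, X ∖ U = ∅ — both open, so U is clopen.
Nontrivial clopen(s) exist: e.g. {12, 13, 14, 15}. So (X, τ) is disconnected.
Compute connected components by grouping points that agree on all clopens:
  component: {13}
  component: {16}
  component: {12, 14, 15}


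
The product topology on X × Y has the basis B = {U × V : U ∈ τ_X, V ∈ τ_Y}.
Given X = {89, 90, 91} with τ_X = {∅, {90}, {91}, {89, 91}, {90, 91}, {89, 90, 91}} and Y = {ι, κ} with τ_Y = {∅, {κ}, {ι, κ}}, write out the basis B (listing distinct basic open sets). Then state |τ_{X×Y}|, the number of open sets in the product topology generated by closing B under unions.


Basis B = {∅ × ∅, {90} × {κ}, {91} × {κ}, {89, 91} × {κ}, {90} × {ι, κ}, {90, 91} × {κ}, {91} × {ι, κ}, {89, 90, 91} × {κ}, {89, 91} × {ι, κ}, {90, 91} × {ι, κ}, {89, 90, 91} × {ι, κ}}; |τ_{X×Y}| = 18.

Enumerate products U × V with U ∈ τ_X, V ∈ τ_Y (deduplicated):
  ∅ × ∅ = {} (∅)
  {90} × {κ} = {(90,κ)}
  {91} × {κ} = {(91,κ)}
  {89, 91} × {κ} = {(89,κ), (91,κ)}
  {90} × {ι, κ} = {(90,ι), (90,κ)}
  {90, 91} × {κ} = {(90,κ), (91,κ)}
  {91} × {ι, κ} = {(91,ι), (91,κ)}
  {89, 90, 91} × {κ} = {(89,κ), (90,κ), (91,κ)}
  {89, 91} × {ι, κ} = {(89,ι), (89,κ), (91,ι), (91,κ)}
  {90, 91} × {ι, κ} = {(90,ι), (90,κ), (91,ι), (91,κ)}
  {89, 90, 91} × {ι, κ} = {(89,ι), (89,κ), (90,ι), (90,κ), (91,ι), (91,κ)}
These 11 distinct sets form the basis B.
Close under arbitrary unions to get τ_{X×Y}; counting gives |τ_{X×Y}| = 18.


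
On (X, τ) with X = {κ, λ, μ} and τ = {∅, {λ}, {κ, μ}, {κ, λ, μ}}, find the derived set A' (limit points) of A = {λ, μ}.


A' = {κ}

For each x ∈ X, list the open sets U ∈ τ with x ∈ U, then check whether U ∩ (A ∖ {x}) ≠ ∅ for every such U.
  x = κ: opens ∋ x are {κ, μ}, {κ, λ, μ}; each meets A ∖ {κ}, so x IS a limit point.
  x = λ: open {λ} ∋ x has {λ} ∩ (A ∖ {λ}) = ∅, so x is NOT a limit point.
  x = μ: open {κ, μ} ∋ x has {κ, μ} ∩ (A ∖ {μ}) = ∅, so x is NOT a limit point.
Collecting: A' = {κ}.


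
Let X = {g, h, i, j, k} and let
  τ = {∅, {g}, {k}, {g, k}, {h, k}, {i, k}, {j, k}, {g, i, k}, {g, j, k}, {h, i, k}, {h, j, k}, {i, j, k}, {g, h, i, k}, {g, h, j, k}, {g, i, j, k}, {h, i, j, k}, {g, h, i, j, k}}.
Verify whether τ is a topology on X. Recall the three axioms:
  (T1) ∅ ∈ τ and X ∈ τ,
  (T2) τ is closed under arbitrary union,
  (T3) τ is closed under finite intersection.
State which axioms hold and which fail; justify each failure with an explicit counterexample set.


τ is NOT a topology on X.

Axiom (T1): ∅ ∈ τ? Yes; X ∈ τ? Yes.
Axiom (T2/T3): check pairwise unions and intersections of members of τ.
Counterexample for (T2): {g} ∪ {h, k} = {g, h, k} ∉ τ. Therefore τ is NOT a topology.


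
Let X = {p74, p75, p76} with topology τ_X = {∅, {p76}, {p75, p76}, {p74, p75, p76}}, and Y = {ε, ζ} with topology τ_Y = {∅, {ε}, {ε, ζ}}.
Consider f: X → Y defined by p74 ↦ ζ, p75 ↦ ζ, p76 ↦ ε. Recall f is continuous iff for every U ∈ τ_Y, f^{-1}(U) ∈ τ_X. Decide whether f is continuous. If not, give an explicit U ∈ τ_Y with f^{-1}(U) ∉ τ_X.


f IS continuous.

Compute f^{-1}(U) for each U ∈ τ_Y:
  U = ∅: f^{-1}(U) = ∅ ∈ τ_X ✓.
  U = {ε}: f^{-1}(U) = {p76} ∈ τ_X ✓.
  U = {ε, ζ}: f^{-1}(U) = {p74, p75, p76} ∈ τ_X ✓.
Every preimage lies in τ_X, so f IS continuous.


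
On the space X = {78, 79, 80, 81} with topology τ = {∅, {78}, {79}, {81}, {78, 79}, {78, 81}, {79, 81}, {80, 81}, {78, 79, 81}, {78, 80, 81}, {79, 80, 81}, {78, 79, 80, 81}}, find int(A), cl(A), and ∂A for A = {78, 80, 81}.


int(A) = {78, 80, 81}, cl(A) = {78, 80, 81}, ∂A = ∅.

Closed sets in (X, τ) are complements of opens:
  closed(X, τ) = {∅, {78}, {79}, {80}, {78, 79}, {78, 80}, {79, 80}, {80, 81}, {78, 79, 80}, {78, 80, 81}, {79, 80, 81}, {78, 79, 80, 81}}.
int(A) = ⋃ {U ∈ τ : U ⊆ A}. Opens contained in A: ∅, {78}, {81}, {78, 81}, {80, 81}, {78, 80, 81}.
Taking the union of these: int(A) = {78, 80, 81}.
cl(A) = ⋂ {C closed : A ⊆ C}. Closed sets containing A: {78, 80, 81}, {78, 79, 80, 81}.
Intersecting these: cl(A) = {78, 80, 81}.
∂A = cl(A) ∖ int(A) = {78, 80, 81} ∖ {78, 80, 81} = ∅.


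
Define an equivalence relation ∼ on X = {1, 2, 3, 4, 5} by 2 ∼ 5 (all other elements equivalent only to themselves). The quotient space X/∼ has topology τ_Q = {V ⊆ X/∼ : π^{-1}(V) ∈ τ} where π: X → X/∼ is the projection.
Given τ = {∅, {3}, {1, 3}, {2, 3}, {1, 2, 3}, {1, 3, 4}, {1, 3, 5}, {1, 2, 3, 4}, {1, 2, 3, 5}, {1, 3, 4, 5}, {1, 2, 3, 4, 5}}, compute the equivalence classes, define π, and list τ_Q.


X/∼ = {[1], [2=5], [3], [4]}; |τ_Q| = 6.

Equivalence classes: [1], [2=5], [3], [4].
Quotient map π: X → X/∼ sends 1 ↦ [1], 2 ↦ [2=5], 3 ↦ [3], 4 ↦ [4], 5 ↦ [2=5].
For each subset V ⊆ X/∼, compute π^{-1}(V) ⊆ X and check whether π^{-1}(V) ∈ τ. V is open in τ_Q iff π^{-1}(V) ∈ τ.
  V = {}: π^{-1}(V) = ∅ ∈ τ ✓.
  V = {[1]}: π^{-1}(V) = {1} ∉ τ ✗.
  V = {[2=5]}: π^{-1}(V) = {2, 5} ∉ τ ✗.
  V = {[1], [2=5]}: π^{-1}(V) = {1, 2, 5} ∉ τ ✗.
  V = {[3]}: π^{-1}(V) = {3} ∈ τ ✓.
  V = {[1], [3]}: π^{-1}(V) = {1, 3} ∈ τ ✓.
  V = {[2=5], [3]}: π^{-1}(V) = {2, 3, 5} ∉ τ ✗.
  V = {[1], [2=5], [3]}: π^{-1}(V) = {1, 2, 3, 5} ∈ τ ✓.
  V = {[4]}: π^{-1}(V) = {4} ∉ τ ✗.
  V = {[1], [4]}: π^{-1}(V) = {1, 4} ∉ τ ✗.
  V = {[2=5], [4]}: π^{-1}(V) = {2, 4, 5} ∉ τ ✗.
  V = {[1], [2=5], [4]}: π^{-1}(V) = {1, 2, 4, 5} ∉ τ ✗.
  V = {[3], [4]}: π^{-1}(V) = {3, 4} ∉ τ ✗.
  V = {[1], [3], [4]}: π^{-1}(V) = {1, 3, 4} ∈ τ ✓.
  V = {[2=5], [3], [4]}: π^{-1}(V) = {2, 3, 4, 5} ∉ τ ✗.
  V = {[1], [2=5], [3], [4]}: π^{-1}(V) = {1, 2, 3, 4, 5} ∈ τ ✓.
Open sets in the quotient: τ_Q = {{}, {[3]}, {[1], [3]}, {[1], [2=5], [3]}, {[1], [3], [4]}, {[1], [2=5], [3], [4]}} (6 elements).


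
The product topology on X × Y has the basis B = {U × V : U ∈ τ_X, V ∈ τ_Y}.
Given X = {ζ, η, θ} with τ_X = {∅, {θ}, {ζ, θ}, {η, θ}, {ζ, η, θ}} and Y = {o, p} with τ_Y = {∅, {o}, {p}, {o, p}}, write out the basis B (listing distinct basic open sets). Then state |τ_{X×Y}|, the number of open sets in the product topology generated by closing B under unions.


Basis B = {∅ × ∅, {θ} × {o}, {θ} × {p}, {ζ, θ} × {o}, {ζ, θ} × {p}, {η, θ} × {o}, {η, θ} × {p}, {θ} × {o, p}, {ζ, η, θ} × {o}, {ζ, η, θ} × {p}, {ζ, θ} × {o, p}, {η, θ} × {o, p}, {ζ, η, θ} × {o, p}}; |τ_{X×Y}| = 25.

Enumerate products U × V with U ∈ τ_X, V ∈ τ_Y (deduplicated):
  ∅ × ∅ = {} (∅)
  {θ} × {o} = {(θ,o)}
  {θ} × {p} = {(θ,p)}
  {ζ, θ} × {o} = {(ζ,o), (θ,o)}
  {ζ, θ} × {p} = {(ζ,p), (θ,p)}
  {η, θ} × {o} = {(η,o), (θ,o)}
  {η, θ} × {p} = {(η,p), (θ,p)}
  {θ} × {o, p} = {(θ,o), (θ,p)}
  {ζ, η, θ} × {o} = {(ζ,o), (η,o), (θ,o)}
  {ζ, η, θ} × {p} = {(ζ,p), (η,p), (θ,p)}
  {ζ, θ} × {o, p} = {(ζ,o), (ζ,p), (θ,o), (θ,p)}
  {η, θ} × {o, p} = {(η,o), (η,p), (θ,o), (θ,p)}
  {ζ, η, θ} × {o, p} = {(ζ,o), (ζ,p), (η,o), (η,p), (θ,o), (θ,p)}
These 13 distinct sets form the basis B.
Close under arbitrary unions to get τ_{X×Y}; counting gives |τ_{X×Y}| = 25.


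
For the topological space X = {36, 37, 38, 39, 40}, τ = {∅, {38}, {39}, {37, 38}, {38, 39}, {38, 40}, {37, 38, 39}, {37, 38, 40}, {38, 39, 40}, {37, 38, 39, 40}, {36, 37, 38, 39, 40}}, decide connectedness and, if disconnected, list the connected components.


(X, τ) is connected.

Find clopen sets (U ∈ τ with X ∖ U ∈ τ):
  U = ∅, X ∖ U = {36, 37, 38, 39, 40} — both open, so U is clopen.
  U = {36, 37, 38, 39, 40}, X ∖ U = ∅ — both open, so U is clopen.
Only trivial clopens (∅ and X) exist, so (X, τ) is connected.
Compute connected components by grouping points that agree on all clopens:
  component: {36, 37, 38, 39, 40}


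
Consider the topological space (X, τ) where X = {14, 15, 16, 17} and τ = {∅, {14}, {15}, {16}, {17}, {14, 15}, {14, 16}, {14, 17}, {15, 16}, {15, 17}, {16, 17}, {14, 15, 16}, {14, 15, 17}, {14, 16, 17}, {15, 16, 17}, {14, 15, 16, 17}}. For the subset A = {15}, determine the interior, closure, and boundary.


int(A) = {15}, cl(A) = {15}, ∂A = ∅.

Closed sets in (X, τ) are complements of opens:
  closed(X, τ) = {∅, {14}, {15}, {16}, {17}, {14, 15}, {14, 16}, {14, 17}, {15, 16}, {15, 17}, {16, 17}, {14, 15, 16}, {14, 15, 17}, {14, 16, 17}, {15, 16, 17}, {14, 15, 16, 17}}.
int(A) = ⋃ {U ∈ τ : U ⊆ A}. Opens contained in A: ∅, {15}.
Taking the union of these: int(A) = {15}.
cl(A) = ⋂ {C closed : A ⊆ C}. Closed sets containing A: {15}, {14, 15}, {15, 16}, {15, 17}, {14, 15, 16}, {14, 15, 17}, {15, 16, 17}, {14, 15, 16, 17}.
Intersecting these: cl(A) = {15}.
∂A = cl(A) ∖ int(A) = {15} ∖ {15} = ∅.


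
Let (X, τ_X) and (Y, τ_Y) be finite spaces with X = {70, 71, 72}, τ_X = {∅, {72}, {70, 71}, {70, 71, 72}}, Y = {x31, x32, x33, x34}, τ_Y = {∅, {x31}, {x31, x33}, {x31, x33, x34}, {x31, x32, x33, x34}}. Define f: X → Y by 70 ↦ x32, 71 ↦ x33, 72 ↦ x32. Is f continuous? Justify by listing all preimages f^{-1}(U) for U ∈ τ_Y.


f is NOT continuous.

Compute f^{-1}(U) for each U ∈ τ_Y:
  U = ∅: f^{-1}(U) = ∅ ∈ τ_X ✓.
  U = {x31}: f^{-1}(U) = ∅ ∈ τ_X ✓.
  U = {x31, x33}: f^{-1}(U) = {71} ∉ τ_X ✗.
  U = {x31, x33, x34}: f^{-1}(U) = {71} ∉ τ_X ✗.
  U = {x31, x32, x33, x34}: f^{-1}(U) = {70, 71, 72} ∈ τ_X ✓.
Found U = {x31, x33} with f^{-1}(U) = {71} not in τ_X. Therefore f is NOT continuous.


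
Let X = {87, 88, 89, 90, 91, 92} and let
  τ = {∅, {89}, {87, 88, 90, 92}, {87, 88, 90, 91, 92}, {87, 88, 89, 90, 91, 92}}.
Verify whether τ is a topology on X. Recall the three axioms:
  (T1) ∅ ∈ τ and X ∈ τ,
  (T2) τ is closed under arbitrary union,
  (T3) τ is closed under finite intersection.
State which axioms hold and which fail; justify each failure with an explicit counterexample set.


τ is NOT a topology on X.

Axiom (T1): ∅ ∈ τ? Yes; X ∈ τ? Yes.
Axiom (T2/T3): check pairwise unions and intersections of members of τ.
Counterexample for (T2): {89} ∪ {87, 88, 90, 92} = {87, 88, 89, 90, 92} ∉ τ. Therefore τ is NOT a topology.


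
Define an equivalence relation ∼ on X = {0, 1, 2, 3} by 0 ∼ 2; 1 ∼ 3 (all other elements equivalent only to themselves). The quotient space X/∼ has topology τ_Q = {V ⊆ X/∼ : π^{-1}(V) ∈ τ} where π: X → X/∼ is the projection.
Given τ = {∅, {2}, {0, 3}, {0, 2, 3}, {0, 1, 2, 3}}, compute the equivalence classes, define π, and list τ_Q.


X/∼ = {[0=2], [1=3]}; |τ_Q| = 2.

Equivalence classes: [0=2], [1=3].
Quotient map π: X → X/∼ sends 0 ↦ [0=2], 1 ↦ [1=3], 2 ↦ [0=2], 3 ↦ [1=3].
For each subset V ⊆ X/∼, compute π^{-1}(V) ⊆ X and check whether π^{-1}(V) ∈ τ. V is open in τ_Q iff π^{-1}(V) ∈ τ.
  V = {}: π^{-1}(V) = ∅ ∈ τ ✓.
  V = {[0=2]}: π^{-1}(V) = {0, 2} ∉ τ ✗.
  V = {[1=3]}: π^{-1}(V) = {1, 3} ∉ τ ✗.
  V = {[0=2], [1=3]}: π^{-1}(V) = {0, 1, 2, 3} ∈ τ ✓.
Open sets in the quotient: τ_Q = {{}, {[0=2], [1=3]}} (2 elements).


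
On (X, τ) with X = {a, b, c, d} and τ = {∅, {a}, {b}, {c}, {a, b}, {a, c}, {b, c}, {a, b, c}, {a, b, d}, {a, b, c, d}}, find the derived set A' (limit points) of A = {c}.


A' = ∅

For each x ∈ X, list the open sets U ∈ τ with x ∈ U, then check whether U ∩ (A ∖ {x}) ≠ ∅ for every such U.
  x = a: open {a} ∋ x has {a} ∩ (A ∖ {a}) = ∅, so x is NOT a limit point.
  x = b: open {b} ∋ x has {b} ∩ (A ∖ {b}) = ∅, so x is NOT a limit point.
  x = c: open {c} ∋ x has {c} ∩ (A ∖ {c}) = ∅, so x is NOT a limit point.
  x = d: open {a, b, d} ∋ x has {a, b, d} ∩ (A ∖ {d}) = ∅, so x is NOT a limit point.
Collecting: A' = ∅.


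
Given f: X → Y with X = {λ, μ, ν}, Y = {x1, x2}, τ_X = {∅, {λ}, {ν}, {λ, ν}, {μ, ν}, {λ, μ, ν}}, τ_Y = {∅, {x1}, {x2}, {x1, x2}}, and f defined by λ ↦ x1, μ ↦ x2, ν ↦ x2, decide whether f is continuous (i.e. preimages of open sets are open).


f IS continuous.

Compute f^{-1}(U) for each U ∈ τ_Y:
  U = ∅: f^{-1}(U) = ∅ ∈ τ_X ✓.
  U = {x1}: f^{-1}(U) = {λ} ∈ τ_X ✓.
  U = {x2}: f^{-1}(U) = {μ, ν} ∈ τ_X ✓.
  U = {x1, x2}: f^{-1}(U) = {λ, μ, ν} ∈ τ_X ✓.
Every preimage lies in τ_X, so f IS continuous.


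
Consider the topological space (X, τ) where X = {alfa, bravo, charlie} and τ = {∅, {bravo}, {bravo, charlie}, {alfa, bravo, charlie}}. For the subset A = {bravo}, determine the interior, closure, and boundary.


int(A) = {bravo}, cl(A) = {alfa, bravo, charlie}, ∂A = {alfa, charlie}.

Closed sets in (X, τ) are complements of opens:
  closed(X, τ) = {∅, {alfa}, {alfa, charlie}, {alfa, bravo, charlie}}.
int(A) = ⋃ {U ∈ τ : U ⊆ A}. Opens contained in A: ∅, {bravo}.
Taking the union of these: int(A) = {bravo}.
cl(A) = ⋂ {C closed : A ⊆ C}. Closed sets containing A: {alfa, bravo, charlie}.
Intersecting these: cl(A) = {alfa, bravo, charlie}.
∂A = cl(A) ∖ int(A) = {alfa, bravo, charlie} ∖ {bravo} = {alfa, charlie}.


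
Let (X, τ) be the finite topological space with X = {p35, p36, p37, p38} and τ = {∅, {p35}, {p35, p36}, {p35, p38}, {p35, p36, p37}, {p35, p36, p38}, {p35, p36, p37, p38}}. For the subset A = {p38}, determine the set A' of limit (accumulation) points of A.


A' = ∅

For each x ∈ X, list the open sets U ∈ τ with x ∈ U, then check whether U ∩ (A ∖ {x}) ≠ ∅ for every such U.
  x = p35: open {p35} ∋ x has {p35} ∩ (A ∖ {p35}) = ∅, so x is NOT a limit point.
  x = p36: open {p35, p36} ∋ x has {p35, p36} ∩ (A ∖ {p36}) = ∅, so x is NOT a limit point.
  x = p37: open {p35, p36, p37} ∋ x has {p35, p36, p37} ∩ (A ∖ {p37}) = ∅, so x is NOT a limit point.
  x = p38: open {p35, p38} ∋ x has {p35, p38} ∩ (A ∖ {p38}) = ∅, so x is NOT a limit point.
Collecting: A' = ∅.


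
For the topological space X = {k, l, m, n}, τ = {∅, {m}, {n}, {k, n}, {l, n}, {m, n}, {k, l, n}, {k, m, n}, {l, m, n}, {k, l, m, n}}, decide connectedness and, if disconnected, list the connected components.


(X, τ) is disconnected; components = [{m}, {k, l, n}].

Find clopen sets (U ∈ τ with X ∖ U ∈ τ):
  U = ∅, X ∖ U = {k, l, m, n} — both open, so U is clopen.
  U = {m}, X ∖ U = {k, l, n} — both open, so U is clopen.
  U = {k, l, n}, X ∖ U = {m} — both open, so U is clopen.
  U = {k, l, m, n}, X ∖ U = ∅ — both open, so U is clopen.
Nontrivial clopen(s) exist: e.g. {k, l, n}. So (X, τ) is disconnected.
Compute connected components by grouping points that agree on all clopens:
  component: {m}
  component: {k, l, n}


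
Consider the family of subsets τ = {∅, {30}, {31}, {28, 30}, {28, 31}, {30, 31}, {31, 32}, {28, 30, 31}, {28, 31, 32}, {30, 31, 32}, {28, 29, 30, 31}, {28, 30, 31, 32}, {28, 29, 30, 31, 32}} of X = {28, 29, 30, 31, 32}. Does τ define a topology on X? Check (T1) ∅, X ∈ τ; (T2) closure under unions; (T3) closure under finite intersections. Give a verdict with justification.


τ is NOT a topology on X.

Axiom (T1): ∅ ∈ τ? Yes; X ∈ τ? Yes.
Axiom (T2/T3): check pairwise unions and intersections of members of τ.
Counterexample for (T3): {28, 30} ∩ {28, 31} = {28} ∉ τ. Therefore τ is NOT a topology.


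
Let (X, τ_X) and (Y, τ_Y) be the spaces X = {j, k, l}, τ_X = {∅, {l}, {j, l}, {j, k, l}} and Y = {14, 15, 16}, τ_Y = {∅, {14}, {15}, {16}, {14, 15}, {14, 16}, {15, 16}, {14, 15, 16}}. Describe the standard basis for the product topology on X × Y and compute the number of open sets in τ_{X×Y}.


Basis B = {∅ × ∅, {l} × {14}, {l} × {15}, {l} × {16}, {j, l} × {14}, {j, l} × {15}, {j, l} × {16}, {l} × {14, 15}, {l} × {14, 16}, {l} × {15, 16}, {j, k, l} × {14}, {j, k, l} × {15}, {j, k, l} × {16}, {l} × {14, 15, 16}, {j, l} × {14, 15}, {j, l} × {14, 16}, {j, l} × {15, 16}, {j, l} × {14, 15, 16}, {j, k, l} × {14, 15}, {j, k, l} × {14, 16}, {j, k, l} × {15, 16}, {j, k, l} × {14, 15, 16}}; |τ_{X×Y}| = 64.

Enumerate products U × V with U ∈ τ_X, V ∈ τ_Y (deduplicated):
  ∅ × ∅ = {} (∅)
  {l} × {14} = {(l,14)}
  {l} × {15} = {(l,15)}
  {l} × {16} = {(l,16)}
  {j, l} × {14} = {(j,14), (l,14)}
  {j, l} × {15} = {(j,15), (l,15)}
  {j, l} × {16} = {(j,16), (l,16)}
  {l} × {14, 15} = {(l,14), (l,15)}
  {l} × {14, 16} = {(l,14), (l,16)}
  {l} × {15, 16} = {(l,15), (l,16)}
  {j, k, l} × {14} = {(j,14), (k,14), (l,14)}
  {j, k, l} × {15} = {(j,15), (k,15), (l,15)}
  {j, k, l} × {16} = {(j,16), (k,16), (l,16)}
  {l} × {14, 15, 16} = {(l,14), (l,15), (l,16)}
  {j, l} × {14, 15} = {(j,14), (j,15), (l,14), (l,15)}
  {j, l} × {14, 16} = {(j,14), (j,16), (l,14), (l,16)}
  {j, l} × {15, 16} = {(j,15), (j,16), (l,15), (l,16)}
  {j, l} × {14, 15, 16} = {(j,14), (j,15), (j,16), (l,14), (l,15), (l,16)}
  {j, k, l} × {14, 15} = {(j,14), (j,15), (k,14), (k,15), (l,14), (l,15)}
  {j, k, l} × {14, 16} = {(j,14), (j,16), (k,14), (k,16), (l,14), (l,16)}
  {j, k, l} × {15, 16} = {(j,15), (j,16), (k,15), (k,16), (l,15), (l,16)}
  {j, k, l} × {14, 15, 16} = {(j,14), (j,15), (j,16), (k,14), (k,15), (k,16), (l,14), (l,15), (l,16)}
These 22 distinct sets form the basis B.
Close under arbitrary unions to get τ_{X×Y}; counting gives |τ_{X×Y}| = 64.


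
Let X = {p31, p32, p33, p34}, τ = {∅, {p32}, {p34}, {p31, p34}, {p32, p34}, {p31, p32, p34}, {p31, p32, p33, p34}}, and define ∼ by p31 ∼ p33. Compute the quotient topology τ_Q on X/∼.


X/∼ = {[p31=p33], [p32], [p34]}; |τ_Q| = 5.

Equivalence classes: [p31=p33], [p32], [p34].
Quotient map π: X → X/∼ sends p31 ↦ [p31=p33], p32 ↦ [p32], p33 ↦ [p31=p33], p34 ↦ [p34].
For each subset V ⊆ X/∼, compute π^{-1}(V) ⊆ X and check whether π^{-1}(V) ∈ τ. V is open in τ_Q iff π^{-1}(V) ∈ τ.
  V = {}: π^{-1}(V) = ∅ ∈ τ ✓.
  V = {[p31=p33]}: π^{-1}(V) = {p31, p33} ∉ τ ✗.
  V = {[p32]}: π^{-1}(V) = {p32} ∈ τ ✓.
  V = {[p31=p33], [p32]}: π^{-1}(V) = {p31, p32, p33} ∉ τ ✗.
  V = {[p34]}: π^{-1}(V) = {p34} ∈ τ ✓.
  V = {[p31=p33], [p34]}: π^{-1}(V) = {p31, p33, p34} ∉ τ ✗.
  V = {[p32], [p34]}: π^{-1}(V) = {p32, p34} ∈ τ ✓.
  V = {[p31=p33], [p32], [p34]}: π^{-1}(V) = {p31, p32, p33, p34} ∈ τ ✓.
Open sets in the quotient: τ_Q = {{}, {[p32]}, {[p34]}, {[p32], [p34]}, {[p31=p33], [p32], [p34]}} (5 elements).


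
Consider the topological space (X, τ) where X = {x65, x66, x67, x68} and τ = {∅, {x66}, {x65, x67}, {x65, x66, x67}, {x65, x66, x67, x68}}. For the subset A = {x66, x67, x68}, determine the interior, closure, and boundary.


int(A) = {x66}, cl(A) = {x65, x66, x67, x68}, ∂A = {x65, x67, x68}.

Closed sets in (X, τ) are complements of opens:
  closed(X, τ) = {∅, {x68}, {x66, x68}, {x65, x67, x68}, {x65, x66, x67, x68}}.
int(A) = ⋃ {U ∈ τ : U ⊆ A}. Opens contained in A: ∅, {x66}.
Taking the union of these: int(A) = {x66}.
cl(A) = ⋂ {C closed : A ⊆ C}. Closed sets containing A: {x65, x66, x67, x68}.
Intersecting these: cl(A) = {x65, x66, x67, x68}.
∂A = cl(A) ∖ int(A) = {x65, x66, x67, x68} ∖ {x66} = {x65, x67, x68}.


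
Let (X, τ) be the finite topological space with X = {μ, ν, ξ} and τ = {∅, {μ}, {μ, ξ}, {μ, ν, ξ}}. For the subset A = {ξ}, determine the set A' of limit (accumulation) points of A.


A' = {ν}

For each x ∈ X, list the open sets U ∈ τ with x ∈ U, then check whether U ∩ (A ∖ {x}) ≠ ∅ for every such U.
  x = μ: open {μ} ∋ x has {μ} ∩ (A ∖ {μ}) = ∅, so x is NOT a limit point.
  x = ν: opens ∋ x are {μ, ν, ξ}; each meets A ∖ {ν}, so x IS a limit point.
  x = ξ: open {μ, ξ} ∋ x has {μ, ξ} ∩ (A ∖ {ξ}) = ∅, so x is NOT a limit point.
Collecting: A' = {ν}.


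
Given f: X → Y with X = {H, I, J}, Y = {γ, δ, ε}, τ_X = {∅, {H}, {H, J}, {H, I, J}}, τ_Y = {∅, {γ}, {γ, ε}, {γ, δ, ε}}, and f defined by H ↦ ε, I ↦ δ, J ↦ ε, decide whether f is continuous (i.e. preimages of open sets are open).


f IS continuous.

Compute f^{-1}(U) for each U ∈ τ_Y:
  U = ∅: f^{-1}(U) = ∅ ∈ τ_X ✓.
  U = {γ}: f^{-1}(U) = ∅ ∈ τ_X ✓.
  U = {γ, ε}: f^{-1}(U) = {H, J} ∈ τ_X ✓.
  U = {γ, δ, ε}: f^{-1}(U) = {H, I, J} ∈ τ_X ✓.
Every preimage lies in τ_X, so f IS continuous.


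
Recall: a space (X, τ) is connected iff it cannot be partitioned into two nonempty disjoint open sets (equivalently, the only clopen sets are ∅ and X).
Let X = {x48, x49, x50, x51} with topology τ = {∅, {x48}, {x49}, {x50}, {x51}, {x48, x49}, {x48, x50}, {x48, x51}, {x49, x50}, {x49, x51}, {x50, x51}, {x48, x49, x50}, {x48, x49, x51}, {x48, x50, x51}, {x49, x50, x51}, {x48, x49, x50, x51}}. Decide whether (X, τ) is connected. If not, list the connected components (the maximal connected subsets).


(X, τ) is disconnected; components = [{x48}, {x49}, {x50}, {x51}].

Find clopen sets (U ∈ τ with X ∖ U ∈ τ):
  U = ∅, X ∖ U = {x48, x49, x50, x51} — both open, so U is clopen.
  U = {x48}, X ∖ U = {x49, x50, x51} — both open, so U is clopen.
  U = {x49}, X ∖ U = {x48, x50, x51} — both open, so U is clopen.
  U = {x50}, X ∖ U = {x48, x49, x51} — both open, so U is clopen.
  U = {x51}, X ∖ U = {x48, x49, x50} — both open, so U is clopen.
  U = {x48, x49}, X ∖ U = {x50, x51} — both open, so U is clopen.
  U = {x48, x50}, X ∖ U = {x49, x51} — both open, so U is clopen.
  U = {x48, x51}, X ∖ U = {x49, x50} — both open, so U is clopen.
  U = {x49, x50}, X ∖ U = {x48, x51} — both open, so U is clopen.
  U = {x49, x51}, X ∖ U = {x48, x50} — both open, so U is clopen.
  U = {x50, x51}, X ∖ U = {x48, x49} — both open, so U is clopen.
  U = {x48, x49, x50}, X ∖ U = {x51} — both open, so U is clopen.
  U = {x48, x49, x51}, X ∖ U = {x50} — both open, so U is clopen.
  U = {x48, x50, x51}, X ∖ U = {x49} — both open, so U is clopen.
  U = {x49, x50, x51}, X ∖ U = {x48} — both open, so U is clopen.
  U = {x48, x49, x50, x51}, X ∖ U = ∅ — both open, so U is clopen.
Nontrivial clopen(s) exist: e.g. {x48}. So (X, τ) is disconnected.
Compute connected components by grouping points that agree on all clopens:
  component: {x48}
  component: {x49}
  component: {x50}
  component: {x51}


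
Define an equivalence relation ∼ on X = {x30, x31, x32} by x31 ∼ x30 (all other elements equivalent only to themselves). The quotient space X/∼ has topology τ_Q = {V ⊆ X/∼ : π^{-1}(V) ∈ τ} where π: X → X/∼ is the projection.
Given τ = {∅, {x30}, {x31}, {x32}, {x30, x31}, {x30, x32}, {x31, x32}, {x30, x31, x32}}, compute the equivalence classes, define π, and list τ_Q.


X/∼ = {[x30=x31], [x32]}; |τ_Q| = 4.

Equivalence classes: [x30=x31], [x32].
Quotient map π: X → X/∼ sends x30 ↦ [x30=x31], x31 ↦ [x30=x31], x32 ↦ [x32].
For each subset V ⊆ X/∼, compute π^{-1}(V) ⊆ X and check whether π^{-1}(V) ∈ τ. V is open in τ_Q iff π^{-1}(V) ∈ τ.
  V = {}: π^{-1}(V) = ∅ ∈ τ ✓.
  V = {[x30=x31]}: π^{-1}(V) = {x30, x31} ∈ τ ✓.
  V = {[x32]}: π^{-1}(V) = {x32} ∈ τ ✓.
  V = {[x30=x31], [x32]}: π^{-1}(V) = {x30, x31, x32} ∈ τ ✓.
Open sets in the quotient: τ_Q = {{}, {[x30=x31]}, {[x32]}, {[x30=x31], [x32]}} (4 elements).


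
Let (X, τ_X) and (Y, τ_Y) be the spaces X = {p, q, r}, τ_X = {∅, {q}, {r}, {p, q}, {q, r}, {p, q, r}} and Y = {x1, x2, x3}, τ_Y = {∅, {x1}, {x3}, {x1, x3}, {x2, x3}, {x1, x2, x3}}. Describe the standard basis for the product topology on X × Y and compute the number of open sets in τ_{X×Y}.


Basis B = {∅ × ∅, {q} × {x1}, {q} × {x3}, {r} × {x1}, {r} × {x3}, {p, q} × {x1}, {p, q} × {x3}, {q} × {x1, x3}, {q, r} × {x1}, {q} × {x2, x3}, {q, r} × {x3}, {r} × {x1, x3}, {r} × {x2, x3}, {p, q, r} × {x1}, {p, q, r} × {x3}, {q} × {x1, x2, x3}, {r} × {x1, x2, x3}, {p, q} × {x1, x3}, {p, q} × {x2, x3}, {q, r} × {x1, x3}, {q, r} × {x2, x3}, {p, q} × {x1, x2, x3}, {p, q, r} × {x1, x3}, {p, q, r} × {x2, x3}, {q, r} × {x1, x2, x3}, {p, q, r} × {x1, x2, x3}}; |τ_{X×Y}| = 108.

Enumerate products U × V with U ∈ τ_X, V ∈ τ_Y (deduplicated):
  ∅ × ∅ = {} (∅)
  {q} × {x1} = {(q,x1)}
  {q} × {x3} = {(q,x3)}
  {r} × {x1} = {(r,x1)}
  {r} × {x3} = {(r,x3)}
  {p, q} × {x1} = {(p,x1), (q,x1)}
  {p, q} × {x3} = {(p,x3), (q,x3)}
  {q} × {x1, x3} = {(q,x1), (q,x3)}
  {q, r} × {x1} = {(q,x1), (r,x1)}
  {q} × {x2, x3} = {(q,x2), (q,x3)}
  {q, r} × {x3} = {(q,x3), (r,x3)}
  {r} × {x1, x3} = {(r,x1), (r,x3)}
  {r} × {x2, x3} = {(r,x2), (r,x3)}
  {p, q, r} × {x1} = {(p,x1), (q,x1), (r,x1)}
  {p, q, r} × {x3} = {(p,x3), (q,x3), (r,x3)}
  {q} × {x1, x2, x3} = {(q,x1), (q,x2), (q,x3)}
  {r} × {x1, x2, x3} = {(r,x1), (r,x2), (r,x3)}
  {p, q} × {x1, x3} = {(p,x1), (p,x3), (q,x1), (q,x3)}
  {p, q} × {x2, x3} = {(p,x2), (p,x3), (q,x2), (q,x3)}
  {q, r} × {x1, x3} = {(q,x1), (q,x3), (r,x1), (r,x3)}
  {q, r} × {x2, x3} = {(q,x2), (q,x3), (r,x2), (r,x3)}
  {p, q} × {x1, x2, x3} = {(p,x1), (p,x2), (p,x3), (q,x1), (q,x2), (q,x3)}
  {p, q, r} × {x1, x3} = {(p,x1), (p,x3), (q,x1), (q,x3), (r,x1), (r,x3)}
  {p, q, r} × {x2, x3} = {(p,x2), (p,x3), (q,x2), (q,x3), (r,x2), (r,x3)}
  {q, r} × {x1, x2, x3} = {(q,x1), (q,x2), (q,x3), (r,x1), (r,x2), (r,x3)}
  {p, q, r} × {x1, x2, x3} = {(p,x1), (p,x2), (p,x3), (q,x1), (q,x2), (q,x3), (r,x1), (r,x2), (r,x3)}
These 26 distinct sets form the basis B.
Close under arbitrary unions to get τ_{X×Y}; counting gives |τ_{X×Y}| = 108.


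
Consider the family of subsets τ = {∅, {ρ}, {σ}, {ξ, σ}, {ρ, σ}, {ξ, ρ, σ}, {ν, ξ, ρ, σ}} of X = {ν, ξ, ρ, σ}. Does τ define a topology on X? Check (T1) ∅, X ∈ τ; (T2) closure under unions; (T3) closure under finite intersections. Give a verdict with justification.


τ IS a topology on X.

Axiom (T1): ∅ ∈ τ? Yes; X ∈ τ? Yes.
Axiom (T2/T3): check pairwise unions and intersections of members of τ.
All pairwise intersections and unions checked — each lies in τ. Therefore τ satisfies (T1), (T2), (T3): it IS a topology on X.


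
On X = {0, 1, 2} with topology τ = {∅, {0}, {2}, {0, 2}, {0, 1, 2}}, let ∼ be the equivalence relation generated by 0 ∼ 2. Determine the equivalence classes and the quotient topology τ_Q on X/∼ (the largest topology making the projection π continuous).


X/∼ = {[0=2], [1]}; |τ_Q| = 3.

Equivalence classes: [0=2], [1].
Quotient map π: X → X/∼ sends 0 ↦ [0=2], 1 ↦ [1], 2 ↦ [0=2].
For each subset V ⊆ X/∼, compute π^{-1}(V) ⊆ X and check whether π^{-1}(V) ∈ τ. V is open in τ_Q iff π^{-1}(V) ∈ τ.
  V = {}: π^{-1}(V) = ∅ ∈ τ ✓.
  V = {[0=2]}: π^{-1}(V) = {0, 2} ∈ τ ✓.
  V = {[1]}: π^{-1}(V) = {1} ∉ τ ✗.
  V = {[0=2], [1]}: π^{-1}(V) = {0, 1, 2} ∈ τ ✓.
Open sets in the quotient: τ_Q = {{}, {[0=2]}, {[0=2], [1]}} (3 elements).


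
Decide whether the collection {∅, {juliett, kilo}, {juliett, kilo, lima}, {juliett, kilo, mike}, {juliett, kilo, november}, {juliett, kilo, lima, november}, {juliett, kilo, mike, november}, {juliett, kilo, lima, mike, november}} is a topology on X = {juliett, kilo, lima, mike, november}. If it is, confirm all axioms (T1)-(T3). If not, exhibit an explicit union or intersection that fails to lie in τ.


τ is NOT a topology on X.

Axiom (T1): ∅ ∈ τ? Yes; X ∈ τ? Yes.
Axiom (T2/T3): check pairwise unions and intersections of members of τ.
Counterexample for (T2): {juliett, kilo, lima} ∪ {juliett, kilo, mike} = {juliett, kilo, lima, mike} ∉ τ. Therefore τ is NOT a topology.


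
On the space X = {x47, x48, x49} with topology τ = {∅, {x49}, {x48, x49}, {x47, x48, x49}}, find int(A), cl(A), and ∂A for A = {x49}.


int(A) = {x49}, cl(A) = {x47, x48, x49}, ∂A = {x47, x48}.

Closed sets in (X, τ) are complements of opens:
  closed(X, τ) = {∅, {x47}, {x47, x48}, {x47, x48, x49}}.
int(A) = ⋃ {U ∈ τ : U ⊆ A}. Opens contained in A: ∅, {x49}.
Taking the union of these: int(A) = {x49}.
cl(A) = ⋂ {C closed : A ⊆ C}. Closed sets containing A: {x47, x48, x49}.
Intersecting these: cl(A) = {x47, x48, x49}.
∂A = cl(A) ∖ int(A) = {x47, x48, x49} ∖ {x49} = {x47, x48}.


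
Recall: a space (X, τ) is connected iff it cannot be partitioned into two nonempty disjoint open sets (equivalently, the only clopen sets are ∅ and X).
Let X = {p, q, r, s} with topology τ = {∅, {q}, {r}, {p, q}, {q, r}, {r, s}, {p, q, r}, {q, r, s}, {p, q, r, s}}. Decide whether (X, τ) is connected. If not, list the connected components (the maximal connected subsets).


(X, τ) is disconnected; components = [{p, q}, {r, s}].

Find clopen sets (U ∈ τ with X ∖ U ∈ τ):
  U = ∅, X ∖ U = {p, q, r, s} — both open, so U is clopen.
  U = {p, q}, X ∖ U = {r, s} — both open, so U is clopen.
  U = {r, s}, X ∖ U = {p, q} — both open, so U is clopen.
  U = {p, q, r, s}, X ∖ U = ∅ — both open, so U is clopen.
Nontrivial clopen(s) exist: e.g. {r, s}. So (X, τ) is disconnected.
Compute connected components by grouping points that agree on all clopens:
  component: {p, q}
  component: {r, s}


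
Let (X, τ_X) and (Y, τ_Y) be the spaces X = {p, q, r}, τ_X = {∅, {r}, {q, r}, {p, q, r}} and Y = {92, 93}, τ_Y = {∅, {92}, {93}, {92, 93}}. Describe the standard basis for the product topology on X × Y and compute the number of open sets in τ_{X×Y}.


Basis B = {∅ × ∅, {r} × {92}, {r} × {93}, {q, r} × {92}, {q, r} × {93}, {r} × {92, 93}, {p, q, r} × {92}, {p, q, r} × {93}, {q, r} × {92, 93}, {p, q, r} × {92, 93}}; |τ_{X×Y}| = 16.

Enumerate products U × V with U ∈ τ_X, V ∈ τ_Y (deduplicated):
  ∅ × ∅ = {} (∅)
  {r} × {92} = {(r,92)}
  {r} × {93} = {(r,93)}
  {q, r} × {92} = {(q,92), (r,92)}
  {q, r} × {93} = {(q,93), (r,93)}
  {r} × {92, 93} = {(r,92), (r,93)}
  {p, q, r} × {92} = {(p,92), (q,92), (r,92)}
  {p, q, r} × {93} = {(p,93), (q,93), (r,93)}
  {q, r} × {92, 93} = {(q,92), (q,93), (r,92), (r,93)}
  {p, q, r} × {92, 93} = {(p,92), (p,93), (q,92), (q,93), (r,92), (r,93)}
These 10 distinct sets form the basis B.
Close under arbitrary unions to get τ_{X×Y}; counting gives |τ_{X×Y}| = 16.


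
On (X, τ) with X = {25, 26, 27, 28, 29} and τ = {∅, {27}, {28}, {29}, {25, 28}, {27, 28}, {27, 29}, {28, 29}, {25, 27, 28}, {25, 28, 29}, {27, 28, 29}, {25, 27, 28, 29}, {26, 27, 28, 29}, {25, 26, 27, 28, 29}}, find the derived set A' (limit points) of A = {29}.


A' = {26}

For each x ∈ X, list the open sets U ∈ τ with x ∈ U, then check whether U ∩ (A ∖ {x}) ≠ ∅ for every such U.
  x = 25: open {25, 28} ∋ x has {25, 28} ∩ (A ∖ {25}) = ∅, so x is NOT a limit point.
  x = 26: opens ∋ x are {26, 27, 28, 29}, {25, 26, 27, 28, 29}; each meets A ∖ {26}, so x IS a limit point.
  x = 27: open {27} ∋ x has {27} ∩ (A ∖ {27}) = ∅, so x is NOT a limit point.
  x = 28: open {28} ∋ x has {28} ∩ (A ∖ {28}) = ∅, so x is NOT a limit point.
  x = 29: open {29} ∋ x has {29} ∩ (A ∖ {29}) = ∅, so x is NOT a limit point.
Collecting: A' = {26}.


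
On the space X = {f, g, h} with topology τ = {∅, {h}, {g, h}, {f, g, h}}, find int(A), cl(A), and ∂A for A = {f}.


int(A) = ∅, cl(A) = {f}, ∂A = {f}.

Closed sets in (X, τ) are complements of opens:
  closed(X, τ) = {∅, {f}, {f, g}, {f, g, h}}.
int(A) = ⋃ {U ∈ τ : U ⊆ A}. Opens contained in A: ∅.
Taking the union of these: int(A) = ∅.
cl(A) = ⋂ {C closed : A ⊆ C}. Closed sets containing A: {f}, {f, g}, {f, g, h}.
Intersecting these: cl(A) = {f}.
∂A = cl(A) ∖ int(A) = {f} ∖ ∅ = {f}.


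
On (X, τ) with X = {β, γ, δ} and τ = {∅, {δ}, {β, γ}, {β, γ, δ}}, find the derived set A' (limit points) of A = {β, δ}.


A' = {γ}

For each x ∈ X, list the open sets U ∈ τ with x ∈ U, then check whether U ∩ (A ∖ {x}) ≠ ∅ for every such U.
  x = β: open {β, γ} ∋ x has {β, γ} ∩ (A ∖ {β}) = ∅, so x is NOT a limit point.
  x = γ: opens ∋ x are {β, γ}, {β, γ, δ}; each meets A ∖ {γ}, so x IS a limit point.
  x = δ: open {δ} ∋ x has {δ} ∩ (A ∖ {δ}) = ∅, so x is NOT a limit point.
Collecting: A' = {γ}.


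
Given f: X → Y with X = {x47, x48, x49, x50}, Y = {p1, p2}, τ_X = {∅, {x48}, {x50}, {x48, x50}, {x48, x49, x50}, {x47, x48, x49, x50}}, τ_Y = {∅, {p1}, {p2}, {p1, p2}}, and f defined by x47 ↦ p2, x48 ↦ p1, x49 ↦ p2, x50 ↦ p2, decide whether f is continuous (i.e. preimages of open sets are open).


f is NOT continuous.

Compute f^{-1}(U) for each U ∈ τ_Y:
  U = ∅: f^{-1}(U) = ∅ ∈ τ_X ✓.
  U = {p1}: f^{-1}(U) = {x48} ∈ τ_X ✓.
  U = {p2}: f^{-1}(U) = {x47, x49, x50} ∉ τ_X ✗.
  U = {p1, p2}: f^{-1}(U) = {x47, x48, x49, x50} ∈ τ_X ✓.
Found U = {p2} with f^{-1}(U) = {x47, x49, x50} not in τ_X. Therefore f is NOT continuous.


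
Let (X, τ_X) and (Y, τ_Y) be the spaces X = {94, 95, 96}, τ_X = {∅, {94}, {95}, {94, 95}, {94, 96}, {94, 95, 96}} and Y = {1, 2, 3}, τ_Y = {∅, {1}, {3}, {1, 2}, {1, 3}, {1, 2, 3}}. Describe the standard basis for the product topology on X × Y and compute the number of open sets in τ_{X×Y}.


Basis B = {∅ × ∅, {94} × {1}, {94} × {3}, {95} × {1}, {95} × {3}, {94} × {1, 2}, {94} × {1, 3}, {94, 95} × {1}, {94, 96} × {1}, {94, 95} × {3}, {94, 96} × {3}, {95} × {1, 2}, {95} × {1, 3}, {94} × {1, 2, 3}, {94, 95, 96} × {1}, {94, 95, 96} × {3}, {95} × {1, 2, 3}, {94, 95} × {1, 2}, {94, 96} × {1, 2}, {94, 95} × {1, 3}, {94, 96} × {1, 3}, {94, 95} × {1, 2, 3}, {94, 96} × {1, 2, 3}, {94, 95, 96} × {1, 2}, {94, 95, 96} × {1, 3}, {94, 95, 96} × {1, 2, 3}}; |τ_{X×Y}| = 108.

Enumerate products U × V with U ∈ τ_X, V ∈ τ_Y (deduplicated):
  ∅ × ∅ = {} (∅)
  {94} × {1} = {(94,1)}
  {94} × {3} = {(94,3)}
  {95} × {1} = {(95,1)}
  {95} × {3} = {(95,3)}
  {94} × {1, 2} = {(94,1), (94,2)}
  {94} × {1, 3} = {(94,1), (94,3)}
  {94, 95} × {1} = {(94,1), (95,1)}
  {94, 96} × {1} = {(94,1), (96,1)}
  {94, 95} × {3} = {(94,3), (95,3)}
  {94, 96} × {3} = {(94,3), (96,3)}
  {95} × {1, 2} = {(95,1), (95,2)}
  {95} × {1, 3} = {(95,1), (95,3)}
  {94} × {1, 2, 3} = {(94,1), (94,2), (94,3)}
  {94, 95, 96} × {1} = {(94,1), (95,1), (96,1)}
  {94, 95, 96} × {3} = {(94,3), (95,3), (96,3)}
  {95} × {1, 2, 3} = {(95,1), (95,2), (95,3)}
  {94, 95} × {1, 2} = {(94,1), (94,2), (95,1), (95,2)}
  {94, 96} × {1, 2} = {(94,1), (94,2), (96,1), (96,2)}
  {94, 95} × {1, 3} = {(94,1), (94,3), (95,1), (95,3)}
  {94, 96} × {1, 3} = {(94,1), (94,3), (96,1), (96,3)}
  {94, 95} × {1, 2, 3} = {(94,1), (94,2), (94,3), (95,1), (95,2), (95,3)}
  {94, 96} × {1, 2, 3} = {(94,1), (94,2), (94,3), (96,1), (96,2), (96,3)}
  {94, 95, 96} × {1, 2} = {(94,1), (94,2), (95,1), (95,2), (96,1), (96,2)}
  {94, 95, 96} × {1, 3} = {(94,1), (94,3), (95,1), (95,3), (96,1), (96,3)}
  {94, 95, 96} × {1, 2, 3} = {(94,1), (94,2), (94,3), (95,1), (95,2), (95,3), (96,1), (96,2), (96,3)}
These 26 distinct sets form the basis B.
Close under arbitrary unions to get τ_{X×Y}; counting gives |τ_{X×Y}| = 108.


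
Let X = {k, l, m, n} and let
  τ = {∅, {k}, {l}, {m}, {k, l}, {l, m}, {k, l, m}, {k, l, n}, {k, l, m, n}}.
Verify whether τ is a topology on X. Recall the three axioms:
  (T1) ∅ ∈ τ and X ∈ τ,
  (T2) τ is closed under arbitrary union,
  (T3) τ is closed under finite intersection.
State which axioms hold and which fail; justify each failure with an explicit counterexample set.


τ is NOT a topology on X.

Axiom (T1): ∅ ∈ τ? Yes; X ∈ τ? Yes.
Axiom (T2/T3): check pairwise unions and intersections of members of τ.
Counterexample for (T2): {k} ∪ {m} = {k, m} ∉ τ. Therefore τ is NOT a topology.
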